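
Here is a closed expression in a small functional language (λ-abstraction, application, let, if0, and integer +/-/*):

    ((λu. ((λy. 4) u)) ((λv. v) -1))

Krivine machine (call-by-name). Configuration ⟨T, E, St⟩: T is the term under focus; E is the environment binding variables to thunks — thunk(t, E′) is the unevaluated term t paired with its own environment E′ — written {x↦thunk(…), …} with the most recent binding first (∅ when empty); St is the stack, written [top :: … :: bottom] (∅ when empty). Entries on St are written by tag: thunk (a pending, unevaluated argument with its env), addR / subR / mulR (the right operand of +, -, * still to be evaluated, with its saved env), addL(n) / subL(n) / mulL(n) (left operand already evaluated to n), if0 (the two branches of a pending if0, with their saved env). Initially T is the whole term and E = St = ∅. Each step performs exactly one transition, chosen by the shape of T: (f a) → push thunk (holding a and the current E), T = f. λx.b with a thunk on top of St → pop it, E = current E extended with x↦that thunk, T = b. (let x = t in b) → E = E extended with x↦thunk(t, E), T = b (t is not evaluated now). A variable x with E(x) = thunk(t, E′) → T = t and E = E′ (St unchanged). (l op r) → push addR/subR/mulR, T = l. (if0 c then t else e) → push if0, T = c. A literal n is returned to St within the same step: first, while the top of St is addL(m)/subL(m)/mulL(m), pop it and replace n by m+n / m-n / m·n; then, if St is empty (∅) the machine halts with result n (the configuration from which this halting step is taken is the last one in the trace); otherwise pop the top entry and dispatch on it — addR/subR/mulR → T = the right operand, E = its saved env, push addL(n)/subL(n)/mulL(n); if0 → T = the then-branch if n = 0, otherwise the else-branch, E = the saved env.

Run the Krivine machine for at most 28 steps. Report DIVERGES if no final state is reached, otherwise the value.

Answer: 4

Machine steps:
t=0: [T=((λu. ((λy. 4) u)) ((λv. v) -1)) | E=∅ | St=∅]
t=1: [T=(λu. ((λy. 4) u)) | E=∅ | St=[thunk]]
t=2: [T=((λy. 4) u) | E={u↦thunk(((λv. v) -1), ∅)} | St=∅]
t=3: [T=(λy. 4) | E={u↦thunk(((λv. v) -1), ∅)} | St=[thunk]]
t=4: [T=4 | E={y↦thunk(u, {u↦thunk(((λv. v) -1), ∅)}), u↦thunk(((λv. v) -1), ∅)} | St=∅]
→ final value 4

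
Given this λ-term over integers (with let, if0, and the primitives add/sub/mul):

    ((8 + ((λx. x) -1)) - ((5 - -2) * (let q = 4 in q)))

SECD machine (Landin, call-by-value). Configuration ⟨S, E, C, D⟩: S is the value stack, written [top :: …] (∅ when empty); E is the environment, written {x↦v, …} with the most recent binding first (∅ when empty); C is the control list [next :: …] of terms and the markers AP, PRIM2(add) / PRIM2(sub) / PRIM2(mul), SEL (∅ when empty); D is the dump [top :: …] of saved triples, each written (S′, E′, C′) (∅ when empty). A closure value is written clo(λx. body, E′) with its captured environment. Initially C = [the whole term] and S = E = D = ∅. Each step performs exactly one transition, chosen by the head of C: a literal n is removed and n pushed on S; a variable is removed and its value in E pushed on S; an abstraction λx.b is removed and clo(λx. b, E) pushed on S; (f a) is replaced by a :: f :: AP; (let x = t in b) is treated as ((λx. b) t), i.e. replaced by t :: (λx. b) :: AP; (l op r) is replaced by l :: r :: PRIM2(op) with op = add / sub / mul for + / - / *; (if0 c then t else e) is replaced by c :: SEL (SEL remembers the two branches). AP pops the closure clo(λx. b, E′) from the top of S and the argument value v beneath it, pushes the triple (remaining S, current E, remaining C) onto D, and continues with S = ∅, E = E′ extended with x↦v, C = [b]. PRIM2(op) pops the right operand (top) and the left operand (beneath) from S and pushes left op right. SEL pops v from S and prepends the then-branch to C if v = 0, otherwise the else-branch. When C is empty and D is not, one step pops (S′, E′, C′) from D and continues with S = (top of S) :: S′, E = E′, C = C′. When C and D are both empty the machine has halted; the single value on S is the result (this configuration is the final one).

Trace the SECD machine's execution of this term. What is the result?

step 0: <S=∅, E=∅, C=[((8 + ((λx. x) -1)) - ((5 - -2) * (let q = 4 in q)))], D=∅>
step 1: <S=∅, E=∅, C=[(8 + ((λx. x) -1)) :: ((5 - -2) * (let q = 4 in q)) :: PRIM2(sub)], D=∅>
step 2: <S=∅, E=∅, C=[8 :: ((λx. x) -1) :: PRIM2(add) :: ((5 - -2) * (let q = 4 in q)) :: PRIM2(sub)], D=∅>
step 3: <S=[8], E=∅, C=[((λx. x) -1) :: PRIM2(add) :: ((5 - -2) * (let q = 4 in q)) :: PRIM2(sub)], D=∅>
step 4: <S=[8], E=∅, C=[-1 :: (λx. x) :: AP :: PRIM2(add) :: ((5 - -2) * (let q = 4 in q)) :: PRIM2(sub)], D=∅>
step 5: <S=[-1 :: 8], E=∅, C=[(λx. x) :: AP :: PRIM2(add) :: ((5 - -2) * (let q = 4 in q)) :: PRIM2(sub)], D=∅>
step 6: <S=[clo(λx. x, ∅) :: -1 :: 8], E=∅, C=[AP :: PRIM2(add) :: ((5 - -2) * (let q = 4 in q)) :: PRIM2(sub)], D=∅>
step 7: <S=∅, E={x↦-1}, C=[x], D=[([8], ∅, [PRIM2(add) :: ((5 - -2) * (let q = 4 in q)) :: PRIM2(sub)])]>
step 8: <S=[-1], E={x↦-1}, C=∅, D=[([8], ∅, [PRIM2(add) :: ((5 - -2) * (let q = 4 in q)) :: PRIM2(sub)])]>
step 9: <S=[-1 :: 8], E=∅, C=[PRIM2(add) :: ((5 - -2) * (let q = 4 in q)) :: PRIM2(sub)], D=∅>
step 10: <S=[7], E=∅, C=[((5 - -2) * (let q = 4 in q)) :: PRIM2(sub)], D=∅>
step 11: <S=[7], E=∅, C=[(5 - -2) :: (let q = 4 in q) :: PRIM2(mul) :: PRIM2(sub)], D=∅>
step 12: <S=[7], E=∅, C=[5 :: -2 :: PRIM2(sub) :: (let q = 4 in q) :: PRIM2(mul) :: PRIM2(sub)], D=∅>
step 13: <S=[5 :: 7], E=∅, C=[-2 :: PRIM2(sub) :: (let q = 4 in q) :: PRIM2(mul) :: PRIM2(sub)], D=∅>
step 14: <S=[-2 :: 5 :: 7], E=∅, C=[PRIM2(sub) :: (let q = 4 in q) :: PRIM2(mul) :: PRIM2(sub)], D=∅>
step 15: <S=[7 :: 7], E=∅, C=[(let q = 4 in q) :: PRIM2(mul) :: PRIM2(sub)], D=∅>
step 16: <S=[7 :: 7], E=∅, C=[4 :: (λq. q) :: AP :: PRIM2(mul) :: PRIM2(sub)], D=∅>
step 17: <S=[4 :: 7 :: 7], E=∅, C=[(λq. q) :: AP :: PRIM2(mul) :: PRIM2(sub)], D=∅>
step 18: <S=[clo(λq. q, ∅) :: 4 :: 7 :: 7], E=∅, C=[AP :: PRIM2(mul) :: PRIM2(sub)], D=∅>
step 19: <S=∅, E={q↦4}, C=[q], D=[([7 :: 7], ∅, [PRIM2(mul) :: PRIM2(sub)])]>
step 20: <S=[4], E={q↦4}, C=∅, D=[([7 :: 7], ∅, [PRIM2(mul) :: PRIM2(sub)])]>
step 21: <S=[4 :: 7 :: 7], E=∅, C=[PRIM2(mul) :: PRIM2(sub)], D=∅>
step 22: <S=[28 :: 7], E=∅, C=[PRIM2(sub)], D=∅>
step 23: <S=[-21], E=∅, C=∅, D=∅>
→ final value -21

Answer: -21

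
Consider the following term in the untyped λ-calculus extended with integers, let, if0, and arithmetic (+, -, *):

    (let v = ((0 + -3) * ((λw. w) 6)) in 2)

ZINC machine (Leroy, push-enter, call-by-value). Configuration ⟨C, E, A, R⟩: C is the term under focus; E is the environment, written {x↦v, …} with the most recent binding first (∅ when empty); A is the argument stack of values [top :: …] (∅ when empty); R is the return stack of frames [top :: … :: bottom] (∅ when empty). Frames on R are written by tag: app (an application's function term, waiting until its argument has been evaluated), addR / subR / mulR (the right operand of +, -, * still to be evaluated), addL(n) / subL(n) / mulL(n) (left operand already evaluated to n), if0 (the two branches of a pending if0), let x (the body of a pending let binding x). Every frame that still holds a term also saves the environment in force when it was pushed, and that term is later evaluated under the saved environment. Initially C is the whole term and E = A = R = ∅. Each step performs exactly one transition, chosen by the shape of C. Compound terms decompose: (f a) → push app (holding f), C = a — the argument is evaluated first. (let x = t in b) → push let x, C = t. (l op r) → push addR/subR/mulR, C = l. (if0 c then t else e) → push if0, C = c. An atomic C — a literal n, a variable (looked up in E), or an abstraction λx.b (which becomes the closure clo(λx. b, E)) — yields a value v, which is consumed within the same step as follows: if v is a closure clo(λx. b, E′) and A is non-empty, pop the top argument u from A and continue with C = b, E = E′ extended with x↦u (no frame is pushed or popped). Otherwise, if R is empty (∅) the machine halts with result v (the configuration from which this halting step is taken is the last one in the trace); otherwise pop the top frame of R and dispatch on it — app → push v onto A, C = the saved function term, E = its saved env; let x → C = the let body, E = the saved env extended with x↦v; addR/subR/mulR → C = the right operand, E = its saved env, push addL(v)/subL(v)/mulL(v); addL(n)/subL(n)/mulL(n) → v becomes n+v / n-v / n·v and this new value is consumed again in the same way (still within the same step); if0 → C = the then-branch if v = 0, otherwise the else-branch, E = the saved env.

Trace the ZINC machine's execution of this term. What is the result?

step 0: ⟨C=(let v = ((0 + -3) * ((λw. w) 6)) in 2); E=∅; A=∅; R=∅⟩
step 1: ⟨C=((0 + -3) * ((λw. w) 6)); E=∅; A=∅; R=[let v]⟩
step 2: ⟨C=(0 + -3); E=∅; A=∅; R=[mulR :: let v]⟩
step 3: ⟨C=0; E=∅; A=∅; R=[addR :: mulR :: let v]⟩
step 4: ⟨C=-3; E=∅; A=∅; R=[addL(0) :: mulR :: let v]⟩
step 5: ⟨C=((λw. w) 6); E=∅; A=∅; R=[mulL(-3) :: let v]⟩
step 6: ⟨C=6; E=∅; A=∅; R=[app :: mulL(-3) :: let v]⟩
step 7: ⟨C=(λw. w); E=∅; A=[6]; R=[mulL(-3) :: let v]⟩
step 8: ⟨C=w; E={w↦6}; A=∅; R=[mulL(-3) :: let v]⟩
step 9: ⟨C=2; E={v↦-18}; A=∅; R=∅⟩
→ final value 2

Answer: 2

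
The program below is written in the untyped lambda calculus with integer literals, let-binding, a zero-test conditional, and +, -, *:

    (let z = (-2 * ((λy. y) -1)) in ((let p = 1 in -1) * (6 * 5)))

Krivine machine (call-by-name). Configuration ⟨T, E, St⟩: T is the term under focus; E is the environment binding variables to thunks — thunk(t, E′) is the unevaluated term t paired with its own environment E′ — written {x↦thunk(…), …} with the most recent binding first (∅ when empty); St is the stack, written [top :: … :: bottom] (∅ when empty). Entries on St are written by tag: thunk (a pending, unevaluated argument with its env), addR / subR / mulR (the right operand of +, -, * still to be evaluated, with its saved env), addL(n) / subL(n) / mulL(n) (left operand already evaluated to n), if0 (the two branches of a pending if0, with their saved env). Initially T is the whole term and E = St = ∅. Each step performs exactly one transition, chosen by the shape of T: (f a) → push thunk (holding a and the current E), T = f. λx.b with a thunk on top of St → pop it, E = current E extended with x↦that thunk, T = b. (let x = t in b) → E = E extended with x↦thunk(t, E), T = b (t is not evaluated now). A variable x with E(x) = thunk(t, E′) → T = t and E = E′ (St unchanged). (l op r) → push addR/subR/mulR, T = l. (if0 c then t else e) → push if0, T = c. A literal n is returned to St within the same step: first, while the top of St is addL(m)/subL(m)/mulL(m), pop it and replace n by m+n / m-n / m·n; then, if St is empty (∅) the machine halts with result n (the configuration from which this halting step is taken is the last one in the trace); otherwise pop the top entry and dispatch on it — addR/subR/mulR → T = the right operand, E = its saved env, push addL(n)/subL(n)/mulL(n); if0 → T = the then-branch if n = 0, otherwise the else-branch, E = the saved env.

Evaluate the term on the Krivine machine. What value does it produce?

Answer: -30

Machine steps:
step 0: ⟨T=(let z = (-2 * ((λy. y) -1)) in ((let p = 1 in -1) * (6 * 5))); E=∅; St=∅⟩
step 1: ⟨T=((let p = 1 in -1) * (6 * 5)); E={z↦thunk((-2 * ((λy. y) -1)), ∅)}; St=∅⟩
step 2: ⟨T=(let p = 1 in -1); E={z↦thunk((-2 * ((λy. y) -1)), ∅)}; St=[mulR]⟩
step 3: ⟨T=-1; E={p↦thunk(1, {z↦thunk((-2 * ((λy. y) -1)), ∅)}), z↦thunk((-2 * ((λy. y) -1)), ∅)}; St=[mulR]⟩
step 4: ⟨T=(6 * 5); E={z↦thunk((-2 * ((λy. y) -1)), ∅)}; St=[mulL(-1)]⟩
step 5: ⟨T=6; E={z↦thunk((-2 * ((λy. y) -1)), ∅)}; St=[mulR :: mulL(-1)]⟩
step 6: ⟨T=5; E={z↦thunk((-2 * ((λy. y) -1)), ∅)}; St=[mulL(6) :: mulL(-1)]⟩
→ final value -30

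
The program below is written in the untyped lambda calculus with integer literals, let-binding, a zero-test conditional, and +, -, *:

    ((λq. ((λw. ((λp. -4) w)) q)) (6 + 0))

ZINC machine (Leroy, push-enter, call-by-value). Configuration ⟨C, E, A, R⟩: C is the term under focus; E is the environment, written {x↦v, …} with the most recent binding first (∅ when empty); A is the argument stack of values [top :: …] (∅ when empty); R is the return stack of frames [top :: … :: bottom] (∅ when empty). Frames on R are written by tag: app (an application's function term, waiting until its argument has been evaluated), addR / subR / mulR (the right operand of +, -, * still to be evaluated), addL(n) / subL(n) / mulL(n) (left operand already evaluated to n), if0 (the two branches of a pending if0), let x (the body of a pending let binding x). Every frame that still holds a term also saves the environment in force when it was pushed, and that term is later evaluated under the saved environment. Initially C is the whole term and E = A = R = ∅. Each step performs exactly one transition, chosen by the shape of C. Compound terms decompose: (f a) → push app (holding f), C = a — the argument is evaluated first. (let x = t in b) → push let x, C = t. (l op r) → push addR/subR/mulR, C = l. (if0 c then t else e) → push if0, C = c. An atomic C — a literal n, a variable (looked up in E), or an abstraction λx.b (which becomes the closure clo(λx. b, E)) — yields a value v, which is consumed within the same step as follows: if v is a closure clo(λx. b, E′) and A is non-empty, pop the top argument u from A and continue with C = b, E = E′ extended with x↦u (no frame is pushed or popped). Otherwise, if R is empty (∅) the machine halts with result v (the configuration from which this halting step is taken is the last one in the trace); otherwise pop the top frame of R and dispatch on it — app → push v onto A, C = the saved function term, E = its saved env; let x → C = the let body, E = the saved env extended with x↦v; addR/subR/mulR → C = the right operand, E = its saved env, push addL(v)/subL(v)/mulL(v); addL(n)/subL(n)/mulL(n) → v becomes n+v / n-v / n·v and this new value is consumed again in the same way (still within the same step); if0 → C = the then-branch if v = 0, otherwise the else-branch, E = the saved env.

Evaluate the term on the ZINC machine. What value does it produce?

Answer: -4

Machine steps:
step 0: [C=((λq. ((λw. ((λp. -4) w)) q)) (6 + 0)) | E=∅ | A=∅ | R=∅]
step 1: [C=(6 + 0) | E=∅ | A=∅ | R=[app]]
step 2: [C=6 | E=∅ | A=∅ | R=[addR :: app]]
step 3: [C=0 | E=∅ | A=∅ | R=[addL(6) :: app]]
step 4: [C=(λq. ((λw. ((λp. -4) w)) q)) | E=∅ | A=[6] | R=∅]
step 5: [C=((λw. ((λp. -4) w)) q) | E={q↦6} | A=∅ | R=∅]
step 6: [C=q | E={q↦6} | A=∅ | R=[app]]
step 7: [C=(λw. ((λp. -4) w)) | E={q↦6} | A=[6] | R=∅]
step 8: [C=((λp. -4) w) | E={w↦6, q↦6} | A=∅ | R=∅]
step 9: [C=w | E={w↦6, q↦6} | A=∅ | R=[app]]
step 10: [C=(λp. -4) | E={w↦6, q↦6} | A=[6] | R=∅]
step 11: [C=-4 | E={p↦6, w↦6, q↦6} | A=∅ | R=∅]
→ final value -4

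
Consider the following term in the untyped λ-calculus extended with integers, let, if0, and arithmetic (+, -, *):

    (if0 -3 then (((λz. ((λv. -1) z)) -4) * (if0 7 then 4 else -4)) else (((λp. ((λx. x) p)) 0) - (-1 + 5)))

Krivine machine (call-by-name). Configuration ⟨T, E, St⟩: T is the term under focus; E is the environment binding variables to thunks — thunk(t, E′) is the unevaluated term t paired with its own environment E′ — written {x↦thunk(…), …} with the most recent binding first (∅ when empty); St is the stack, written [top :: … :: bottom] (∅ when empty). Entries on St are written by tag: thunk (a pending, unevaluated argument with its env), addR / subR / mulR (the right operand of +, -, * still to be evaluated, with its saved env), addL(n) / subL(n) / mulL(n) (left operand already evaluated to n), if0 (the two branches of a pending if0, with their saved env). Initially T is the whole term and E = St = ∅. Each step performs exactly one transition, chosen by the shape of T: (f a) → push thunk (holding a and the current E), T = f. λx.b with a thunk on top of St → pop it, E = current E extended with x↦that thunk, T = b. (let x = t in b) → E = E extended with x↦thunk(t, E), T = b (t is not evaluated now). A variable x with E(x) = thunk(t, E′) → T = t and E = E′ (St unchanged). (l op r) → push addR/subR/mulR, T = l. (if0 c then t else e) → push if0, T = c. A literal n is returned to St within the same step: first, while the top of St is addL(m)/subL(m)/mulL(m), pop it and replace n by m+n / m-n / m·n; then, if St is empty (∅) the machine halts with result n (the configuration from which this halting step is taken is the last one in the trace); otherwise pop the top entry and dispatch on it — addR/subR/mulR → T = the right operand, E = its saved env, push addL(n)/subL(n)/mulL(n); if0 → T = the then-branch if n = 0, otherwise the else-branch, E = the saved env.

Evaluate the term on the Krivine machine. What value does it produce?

Answer: -4

Execution trace:
t=0: ⟨T=(if0 -3 then (((λz. ((λv. -1) z)) -4) * (if0 7 then 4 else -4)) else (((λp. ((λx. x) p)) 0) - (-1 + 5))); E=∅; St=∅⟩
t=1: ⟨T=-3; E=∅; St=[if0]⟩
t=2: ⟨T=(((λp. ((λx. x) p)) 0) - (-1 + 5)); E=∅; St=∅⟩
t=3: ⟨T=((λp. ((λx. x) p)) 0); E=∅; St=[subR]⟩
t=4: ⟨T=(λp. ((λx. x) p)); E=∅; St=[thunk :: subR]⟩
t=5: ⟨T=((λx. x) p); E={p↦thunk(0, ∅)}; St=[subR]⟩
t=6: ⟨T=(λx. x); E={p↦thunk(0, ∅)}; St=[thunk :: subR]⟩
t=7: ⟨T=x; E={x↦thunk(p, {p↦thunk(0, ∅)}), p↦thunk(0, ∅)}; St=[subR]⟩
t=8: ⟨T=p; E={p↦thunk(0, ∅)}; St=[subR]⟩
t=9: ⟨T=0; E=∅; St=[subR]⟩
t=10: ⟨T=(-1 + 5); E=∅; St=[subL(0)]⟩
t=11: ⟨T=-1; E=∅; St=[addR :: subL(0)]⟩
t=12: ⟨T=5; E=∅; St=[addL(-1) :: subL(0)]⟩
→ final value -4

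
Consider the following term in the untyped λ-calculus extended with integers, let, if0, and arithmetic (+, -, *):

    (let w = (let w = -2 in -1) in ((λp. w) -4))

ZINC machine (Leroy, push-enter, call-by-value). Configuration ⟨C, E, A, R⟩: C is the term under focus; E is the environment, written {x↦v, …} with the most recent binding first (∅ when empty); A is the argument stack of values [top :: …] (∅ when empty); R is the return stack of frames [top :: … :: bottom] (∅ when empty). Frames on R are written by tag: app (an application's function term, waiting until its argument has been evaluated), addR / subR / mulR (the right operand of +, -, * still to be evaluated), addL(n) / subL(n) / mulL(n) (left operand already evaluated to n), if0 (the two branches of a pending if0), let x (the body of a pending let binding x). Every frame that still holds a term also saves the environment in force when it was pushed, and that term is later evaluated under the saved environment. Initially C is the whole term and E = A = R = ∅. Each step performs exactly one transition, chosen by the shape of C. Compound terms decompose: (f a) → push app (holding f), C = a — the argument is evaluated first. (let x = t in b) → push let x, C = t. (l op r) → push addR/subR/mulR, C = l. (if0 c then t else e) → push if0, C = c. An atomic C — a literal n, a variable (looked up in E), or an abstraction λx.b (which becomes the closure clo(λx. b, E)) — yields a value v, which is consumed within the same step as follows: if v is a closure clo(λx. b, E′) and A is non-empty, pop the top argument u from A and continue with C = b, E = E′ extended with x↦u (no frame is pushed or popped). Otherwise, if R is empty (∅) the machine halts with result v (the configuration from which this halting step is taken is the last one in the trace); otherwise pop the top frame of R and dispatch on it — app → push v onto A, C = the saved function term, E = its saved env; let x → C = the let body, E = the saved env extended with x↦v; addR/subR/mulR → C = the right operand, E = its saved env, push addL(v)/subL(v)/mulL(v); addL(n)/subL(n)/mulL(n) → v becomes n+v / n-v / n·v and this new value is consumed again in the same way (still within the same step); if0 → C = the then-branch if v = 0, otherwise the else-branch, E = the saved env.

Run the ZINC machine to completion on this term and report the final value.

Answer: -1

Machine steps:
[0] ⟨C=(let w = (let w = -2 in -1) in ((λp. w) -4)); E=∅; A=∅; R=∅⟩
[1] ⟨C=(let w = -2 in -1); E=∅; A=∅; R=[let w]⟩
[2] ⟨C=-2; E=∅; A=∅; R=[let w :: let w]⟩
[3] ⟨C=-1; E={w↦-2}; A=∅; R=[let w]⟩
[4] ⟨C=((λp. w) -4); E={w↦-1}; A=∅; R=∅⟩
[5] ⟨C=-4; E={w↦-1}; A=∅; R=[app]⟩
[6] ⟨C=(λp. w); E={w↦-1}; A=[-4]; R=∅⟩
[7] ⟨C=w; E={p↦-4, w↦-1}; A=∅; R=∅⟩
→ final value -1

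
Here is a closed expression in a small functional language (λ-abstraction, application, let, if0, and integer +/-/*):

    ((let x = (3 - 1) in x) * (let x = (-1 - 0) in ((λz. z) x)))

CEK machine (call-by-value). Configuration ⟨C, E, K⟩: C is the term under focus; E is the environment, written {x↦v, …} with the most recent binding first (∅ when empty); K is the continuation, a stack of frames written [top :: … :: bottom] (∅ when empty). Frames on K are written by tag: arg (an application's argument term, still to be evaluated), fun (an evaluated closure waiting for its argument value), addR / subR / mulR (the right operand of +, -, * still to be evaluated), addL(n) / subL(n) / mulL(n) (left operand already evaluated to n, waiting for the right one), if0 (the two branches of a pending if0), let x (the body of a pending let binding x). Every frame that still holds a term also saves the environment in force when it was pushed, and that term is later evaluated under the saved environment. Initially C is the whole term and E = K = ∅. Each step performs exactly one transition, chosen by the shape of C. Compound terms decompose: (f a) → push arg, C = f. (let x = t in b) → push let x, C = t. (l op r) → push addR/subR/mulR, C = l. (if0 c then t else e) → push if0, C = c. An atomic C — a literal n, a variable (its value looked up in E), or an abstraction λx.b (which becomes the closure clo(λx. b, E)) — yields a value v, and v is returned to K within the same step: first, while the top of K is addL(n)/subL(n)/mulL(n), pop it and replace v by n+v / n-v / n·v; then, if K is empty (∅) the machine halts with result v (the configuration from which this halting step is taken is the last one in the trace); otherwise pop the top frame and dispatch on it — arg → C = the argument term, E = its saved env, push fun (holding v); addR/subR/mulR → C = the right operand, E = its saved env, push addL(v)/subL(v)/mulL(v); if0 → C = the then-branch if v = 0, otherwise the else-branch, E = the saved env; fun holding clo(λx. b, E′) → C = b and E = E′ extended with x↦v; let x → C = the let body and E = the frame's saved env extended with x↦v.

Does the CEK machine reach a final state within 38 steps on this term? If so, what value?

step 0: ⟨C=((let x = (3 - 1) in x) * (let x = (-1 - 0) in ((λz. z) x))); E=∅; K=∅⟩
step 1: ⟨C=(let x = (3 - 1) in x); E=∅; K=[mulR]⟩
step 2: ⟨C=(3 - 1); E=∅; K=[let x :: mulR]⟩
step 3: ⟨C=3; E=∅; K=[subR :: let x :: mulR]⟩
step 4: ⟨C=1; E=∅; K=[subL(3) :: let x :: mulR]⟩
step 5: ⟨C=x; E={x↦2}; K=[mulR]⟩
step 6: ⟨C=(let x = (-1 - 0) in ((λz. z) x)); E=∅; K=[mulL(2)]⟩
step 7: ⟨C=(-1 - 0); E=∅; K=[let x :: mulL(2)]⟩
step 8: ⟨C=-1; E=∅; K=[subR :: let x :: mulL(2)]⟩
step 9: ⟨C=0; E=∅; K=[subL(-1) :: let x :: mulL(2)]⟩
step 10: ⟨C=((λz. z) x); E={x↦-1}; K=[mulL(2)]⟩
step 11: ⟨C=(λz. z); E={x↦-1}; K=[arg :: mulL(2)]⟩
step 12: ⟨C=x; E={x↦-1}; K=[fun :: mulL(2)]⟩
step 13: ⟨C=z; E={z↦-1, x↦-1}; K=[mulL(2)]⟩
→ final value -2

Answer: -2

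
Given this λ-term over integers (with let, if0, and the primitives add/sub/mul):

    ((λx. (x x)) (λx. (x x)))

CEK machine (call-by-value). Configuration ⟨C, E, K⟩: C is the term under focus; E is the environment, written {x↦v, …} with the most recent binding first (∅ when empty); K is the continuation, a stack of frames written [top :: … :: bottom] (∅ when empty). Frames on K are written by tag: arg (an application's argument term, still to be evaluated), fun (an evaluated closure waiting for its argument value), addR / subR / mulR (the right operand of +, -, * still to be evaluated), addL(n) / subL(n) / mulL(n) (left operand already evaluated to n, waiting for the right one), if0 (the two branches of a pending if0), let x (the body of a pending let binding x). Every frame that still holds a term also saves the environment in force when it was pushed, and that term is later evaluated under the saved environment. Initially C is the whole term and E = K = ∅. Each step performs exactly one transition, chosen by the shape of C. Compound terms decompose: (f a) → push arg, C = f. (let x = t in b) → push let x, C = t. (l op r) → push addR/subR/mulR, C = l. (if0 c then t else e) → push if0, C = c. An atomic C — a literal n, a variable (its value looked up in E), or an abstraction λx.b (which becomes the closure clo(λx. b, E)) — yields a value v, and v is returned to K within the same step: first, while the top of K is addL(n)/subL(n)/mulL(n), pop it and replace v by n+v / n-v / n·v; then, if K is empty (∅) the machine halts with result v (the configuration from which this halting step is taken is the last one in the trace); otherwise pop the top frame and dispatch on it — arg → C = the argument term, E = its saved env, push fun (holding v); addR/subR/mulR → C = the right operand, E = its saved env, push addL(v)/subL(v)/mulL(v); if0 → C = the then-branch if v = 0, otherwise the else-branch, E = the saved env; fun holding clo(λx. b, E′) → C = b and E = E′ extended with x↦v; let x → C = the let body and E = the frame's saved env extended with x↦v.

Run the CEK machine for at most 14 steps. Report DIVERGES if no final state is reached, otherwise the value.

Answer: DIVERGES (no final state within 14 steps)

Machine steps:
0. [C=((λx. (x x)) (λx. (x x))) | E=∅ | K=∅]
1. [C=(λx. (x x)) | E=∅ | K=[arg]]
2. [C=(λx. (x x)) | E=∅ | K=[fun]]
3. [C=(x x) | E={x↦clo(λx. (x x), ∅)} | K=∅]
4. [C=x | E={x↦clo(λx. (x x), ∅)} | K=[arg]]
5. [C=x | E={x↦clo(λx. (x x), ∅)} | K=[fun]]
… configuration repeats with period 3 (steps 3–5 recur indefinitely) …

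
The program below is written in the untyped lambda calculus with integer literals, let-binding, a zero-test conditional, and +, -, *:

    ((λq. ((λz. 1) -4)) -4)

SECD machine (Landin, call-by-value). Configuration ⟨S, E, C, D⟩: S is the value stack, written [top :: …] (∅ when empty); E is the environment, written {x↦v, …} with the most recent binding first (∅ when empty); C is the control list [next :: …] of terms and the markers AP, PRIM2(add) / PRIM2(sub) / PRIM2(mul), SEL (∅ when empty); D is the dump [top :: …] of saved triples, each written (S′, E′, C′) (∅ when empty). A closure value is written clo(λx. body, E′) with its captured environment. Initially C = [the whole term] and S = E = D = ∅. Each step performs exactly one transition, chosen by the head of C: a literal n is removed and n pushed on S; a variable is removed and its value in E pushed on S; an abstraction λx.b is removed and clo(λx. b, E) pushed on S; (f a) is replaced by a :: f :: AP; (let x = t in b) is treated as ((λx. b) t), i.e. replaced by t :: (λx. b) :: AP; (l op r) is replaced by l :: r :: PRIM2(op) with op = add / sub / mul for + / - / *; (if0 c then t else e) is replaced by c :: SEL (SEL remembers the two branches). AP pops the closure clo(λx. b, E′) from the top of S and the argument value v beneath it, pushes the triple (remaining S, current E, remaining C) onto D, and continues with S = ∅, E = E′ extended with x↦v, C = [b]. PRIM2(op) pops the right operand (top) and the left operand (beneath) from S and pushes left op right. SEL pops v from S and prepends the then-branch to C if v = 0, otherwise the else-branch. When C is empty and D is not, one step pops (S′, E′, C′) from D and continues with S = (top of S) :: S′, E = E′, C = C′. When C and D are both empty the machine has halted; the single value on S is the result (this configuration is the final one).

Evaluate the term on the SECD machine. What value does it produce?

Answer: 1

Machine steps:
t=0: [S=∅ | E=∅ | C=[((λq. ((λz. 1) -4)) -4)] | D=∅]
t=1: [S=∅ | E=∅ | C=[-4 :: (λq. ((λz. 1) -4)) :: AP] | D=∅]
t=2: [S=[-4] | E=∅ | C=[(λq. ((λz. 1) -4)) :: AP] | D=∅]
t=3: [S=[clo(λq. ((λz. 1) -4), ∅) :: -4] | E=∅ | C=[AP] | D=∅]
t=4: [S=∅ | E={q↦-4} | C=[((λz. 1) -4)] | D=[(∅, ∅, ∅)]]
t=5: [S=∅ | E={q↦-4} | C=[-4 :: (λz. 1) :: AP] | D=[(∅, ∅, ∅)]]
t=6: [S=[-4] | E={q↦-4} | C=[(λz. 1) :: AP] | D=[(∅, ∅, ∅)]]
t=7: [S=[clo(λz. 1, {q↦-4}) :: -4] | E={q↦-4} | C=[AP] | D=[(∅, ∅, ∅)]]
t=8: [S=∅ | E={z↦-4, q↦-4} | C=[1] | D=[(∅, {q↦-4}, ∅) :: (∅, ∅, ∅)]]
t=9: [S=[1] | E={z↦-4, q↦-4} | C=∅ | D=[(∅, {q↦-4}, ∅) :: (∅, ∅, ∅)]]
t=10: [S=[1] | E={q↦-4} | C=∅ | D=[(∅, ∅, ∅)]]
t=11: [S=[1] | E=∅ | C=∅ | D=∅]
→ final value 1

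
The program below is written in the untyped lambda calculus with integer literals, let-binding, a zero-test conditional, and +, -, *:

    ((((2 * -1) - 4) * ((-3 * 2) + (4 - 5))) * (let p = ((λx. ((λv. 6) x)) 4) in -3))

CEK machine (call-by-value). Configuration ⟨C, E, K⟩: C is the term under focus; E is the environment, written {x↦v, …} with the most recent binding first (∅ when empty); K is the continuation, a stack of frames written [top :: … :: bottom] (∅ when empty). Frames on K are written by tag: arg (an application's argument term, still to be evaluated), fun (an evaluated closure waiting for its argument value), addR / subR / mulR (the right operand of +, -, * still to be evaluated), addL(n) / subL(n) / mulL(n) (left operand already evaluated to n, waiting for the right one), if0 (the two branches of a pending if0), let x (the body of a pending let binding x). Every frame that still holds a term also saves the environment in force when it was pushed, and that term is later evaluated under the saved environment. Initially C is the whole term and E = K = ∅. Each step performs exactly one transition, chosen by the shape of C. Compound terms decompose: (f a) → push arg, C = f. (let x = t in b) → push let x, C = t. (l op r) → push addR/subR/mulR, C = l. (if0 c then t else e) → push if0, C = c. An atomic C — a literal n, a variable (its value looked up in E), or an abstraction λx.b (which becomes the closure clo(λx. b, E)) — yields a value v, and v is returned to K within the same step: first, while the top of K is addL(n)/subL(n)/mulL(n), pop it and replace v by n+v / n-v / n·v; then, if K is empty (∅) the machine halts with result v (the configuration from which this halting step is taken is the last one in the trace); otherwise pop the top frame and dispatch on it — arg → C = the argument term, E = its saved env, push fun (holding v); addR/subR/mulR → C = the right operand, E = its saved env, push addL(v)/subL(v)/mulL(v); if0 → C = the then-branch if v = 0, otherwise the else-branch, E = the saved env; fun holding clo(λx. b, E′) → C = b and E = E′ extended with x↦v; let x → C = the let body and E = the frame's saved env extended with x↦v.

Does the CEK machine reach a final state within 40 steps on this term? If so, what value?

Answer: -126

Execution trace:
step 0: [C=((((2 * -1) - 4) * ((-3 * 2) + (4 - 5))) * (let p = ((λx. ((λv. 6) x)) 4) in -3)) | E=∅ | K=∅]
step 1: [C=(((2 * -1) - 4) * ((-3 * 2) + (4 - 5))) | E=∅ | K=[mulR]]
step 2: [C=((2 * -1) - 4) | E=∅ | K=[mulR :: mulR]]
step 3: [C=(2 * -1) | E=∅ | K=[subR :: mulR :: mulR]]
step 4: [C=2 | E=∅ | K=[mulR :: subR :: mulR :: mulR]]
step 5: [C=-1 | E=∅ | K=[mulL(2) :: subR :: mulR :: mulR]]
step 6: [C=4 | E=∅ | K=[subL(-2) :: mulR :: mulR]]
step 7: [C=((-3 * 2) + (4 - 5)) | E=∅ | K=[mulL(-6) :: mulR]]
step 8: [C=(-3 * 2) | E=∅ | K=[addR :: mulL(-6) :: mulR]]
step 9: [C=-3 | E=∅ | K=[mulR :: addR :: mulL(-6) :: mulR]]
step 10: [C=2 | E=∅ | K=[mulL(-3) :: addR :: mulL(-6) :: mulR]]
step 11: [C=(4 - 5) | E=∅ | K=[addL(-6) :: mulL(-6) :: mulR]]
step 12: [C=4 | E=∅ | K=[subR :: addL(-6) :: mulL(-6) :: mulR]]
step 13: [C=5 | E=∅ | K=[subL(4) :: addL(-6) :: mulL(-6) :: mulR]]
step 14: [C=(let p = ((λx. ((λv. 6) x)) 4) in -3) | E=∅ | K=[mulL(42)]]
step 15: [C=((λx. ((λv. 6) x)) 4) | E=∅ | K=[let p :: mulL(42)]]
step 16: [C=(λx. ((λv. 6) x)) | E=∅ | K=[arg :: let p :: mulL(42)]]
step 17: [C=4 | E=∅ | K=[fun :: let p :: mulL(42)]]
step 18: [C=((λv. 6) x) | E={x↦4} | K=[let p :: mulL(42)]]
step 19: [C=(λv. 6) | E={x↦4} | K=[arg :: let p :: mulL(42)]]
step 20: [C=x | E={x↦4} | K=[fun :: let p :: mulL(42)]]
step 21: [C=6 | E={v↦4, x↦4} | K=[let p :: mulL(42)]]
step 22: [C=-3 | E={p↦6} | K=[mulL(42)]]
→ final value -126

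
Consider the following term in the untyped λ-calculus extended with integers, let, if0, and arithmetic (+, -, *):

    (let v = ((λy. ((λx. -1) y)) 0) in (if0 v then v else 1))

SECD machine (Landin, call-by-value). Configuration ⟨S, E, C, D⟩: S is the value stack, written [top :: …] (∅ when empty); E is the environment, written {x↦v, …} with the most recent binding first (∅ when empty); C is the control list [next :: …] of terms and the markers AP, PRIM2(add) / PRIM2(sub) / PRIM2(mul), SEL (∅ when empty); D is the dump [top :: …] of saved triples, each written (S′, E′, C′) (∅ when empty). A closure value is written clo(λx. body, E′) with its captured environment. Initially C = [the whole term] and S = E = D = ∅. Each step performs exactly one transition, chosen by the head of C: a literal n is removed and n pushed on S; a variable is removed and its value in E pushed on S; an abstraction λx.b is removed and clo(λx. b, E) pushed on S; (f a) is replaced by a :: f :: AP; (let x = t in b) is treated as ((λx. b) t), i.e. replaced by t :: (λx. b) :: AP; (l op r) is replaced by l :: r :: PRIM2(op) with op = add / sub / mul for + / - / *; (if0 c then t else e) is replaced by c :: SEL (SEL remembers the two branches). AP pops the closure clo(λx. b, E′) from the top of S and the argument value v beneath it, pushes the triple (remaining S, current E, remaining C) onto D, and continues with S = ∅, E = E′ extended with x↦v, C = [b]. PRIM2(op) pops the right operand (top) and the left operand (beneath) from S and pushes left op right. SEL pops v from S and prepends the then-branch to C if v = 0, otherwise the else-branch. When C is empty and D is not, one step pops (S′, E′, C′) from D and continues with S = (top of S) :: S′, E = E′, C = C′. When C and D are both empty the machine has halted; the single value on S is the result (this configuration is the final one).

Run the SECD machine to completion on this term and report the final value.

0. [S=∅ | E=∅ | C=[(let v = ((λy. ((λx. -1) y)) 0) in (if0 v then v else 1))] | D=∅]
1. [S=∅ | E=∅ | C=[((λy. ((λx. -1) y)) 0) :: (λv. (if0 v then v else 1)) :: AP] | D=∅]
2. [S=∅ | E=∅ | C=[0 :: (λy. ((λx. -1) y)) :: AP :: (λv. (if0 v then v else 1)) :: AP] | D=∅]
3. [S=[0] | E=∅ | C=[(λy. ((λx. -1) y)) :: AP :: (λv. (if0 v then v else 1)) :: AP] | D=∅]
4. [S=[clo(λy. ((λx. -1) y), ∅) :: 0] | E=∅ | C=[AP :: (λv. (if0 v then v else 1)) :: AP] | D=∅]
5. [S=∅ | E={y↦0} | C=[((λx. -1) y)] | D=[(∅, ∅, [(λv. (if0 v then v else 1)) :: AP])]]
6. [S=∅ | E={y↦0} | C=[y :: (λx. -1) :: AP] | D=[(∅, ∅, [(λv. (if0 v then v else 1)) :: AP])]]
7. [S=[0] | E={y↦0} | C=[(λx. -1) :: AP] | D=[(∅, ∅, [(λv. (if0 v then v else 1)) :: AP])]]
8. [S=[clo(λx. -1, {y↦0}) :: 0] | E={y↦0} | C=[AP] | D=[(∅, ∅, [(λv. (if0 v then v else 1)) :: AP])]]
9. [S=∅ | E={x↦0, y↦0} | C=[-1] | D=[(∅, {y↦0}, ∅) :: (∅, ∅, [(λv. (if0 v then v else 1)) :: AP])]]
10. [S=[-1] | E={x↦0, y↦0} | C=∅ | D=[(∅, {y↦0}, ∅) :: (∅, ∅, [(λv. (if0 v then v else 1)) :: AP])]]
11. [S=[-1] | E={y↦0} | C=∅ | D=[(∅, ∅, [(λv. (if0 v then v else 1)) :: AP])]]
12. [S=[-1] | E=∅ | C=[(λv. (if0 v then v else 1)) :: AP] | D=∅]
13. [S=[clo(λv. (if0 v then v else 1), ∅) :: -1] | E=∅ | C=[AP] | D=∅]
14. [S=∅ | E={v↦-1} | C=[(if0 v then v else 1)] | D=[(∅, ∅, ∅)]]
15. [S=∅ | E={v↦-1} | C=[v :: SEL] | D=[(∅, ∅, ∅)]]
16. [S=[-1] | E={v↦-1} | C=[SEL] | D=[(∅, ∅, ∅)]]
17. [S=∅ | E={v↦-1} | C=[1] | D=[(∅, ∅, ∅)]]
18. [S=[1] | E={v↦-1} | C=∅ | D=[(∅, ∅, ∅)]]
19. [S=[1] | E=∅ | C=∅ | D=∅]
→ final value 1

Answer: 1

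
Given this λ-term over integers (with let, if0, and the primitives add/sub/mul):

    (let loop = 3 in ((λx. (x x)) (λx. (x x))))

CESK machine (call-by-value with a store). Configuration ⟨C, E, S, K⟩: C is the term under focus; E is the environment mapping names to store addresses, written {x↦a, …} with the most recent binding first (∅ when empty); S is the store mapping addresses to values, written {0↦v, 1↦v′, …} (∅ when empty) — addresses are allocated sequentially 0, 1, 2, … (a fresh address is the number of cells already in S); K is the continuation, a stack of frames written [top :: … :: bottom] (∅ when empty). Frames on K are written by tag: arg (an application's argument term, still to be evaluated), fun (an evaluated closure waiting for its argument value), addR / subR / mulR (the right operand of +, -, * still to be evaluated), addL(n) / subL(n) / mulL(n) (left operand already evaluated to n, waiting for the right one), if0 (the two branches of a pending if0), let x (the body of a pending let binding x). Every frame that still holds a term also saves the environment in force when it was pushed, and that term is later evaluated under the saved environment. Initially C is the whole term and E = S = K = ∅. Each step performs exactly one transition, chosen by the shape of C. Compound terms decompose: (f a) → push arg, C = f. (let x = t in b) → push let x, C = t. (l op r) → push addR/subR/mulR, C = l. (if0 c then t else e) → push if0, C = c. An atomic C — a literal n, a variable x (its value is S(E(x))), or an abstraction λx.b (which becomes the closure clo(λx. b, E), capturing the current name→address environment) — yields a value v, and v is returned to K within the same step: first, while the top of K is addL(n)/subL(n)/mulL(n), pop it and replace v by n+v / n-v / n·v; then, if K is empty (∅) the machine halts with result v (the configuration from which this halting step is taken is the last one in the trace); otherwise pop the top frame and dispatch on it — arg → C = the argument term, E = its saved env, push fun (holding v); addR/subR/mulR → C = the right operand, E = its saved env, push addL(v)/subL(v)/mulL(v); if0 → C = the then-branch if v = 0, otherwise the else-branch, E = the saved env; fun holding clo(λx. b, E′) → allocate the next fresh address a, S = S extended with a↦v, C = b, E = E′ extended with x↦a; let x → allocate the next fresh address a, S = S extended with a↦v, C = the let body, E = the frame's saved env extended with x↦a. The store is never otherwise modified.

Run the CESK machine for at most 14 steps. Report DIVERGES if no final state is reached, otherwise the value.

Answer: DIVERGES (no final state within 14 steps)

Execution trace:
[0] <C=(let loop = 3 in ((λx. (x x)) (λx. (x x)))), E=∅, S=∅, K=∅>
[1] <C=3, E=∅, S=∅, K=[let loop]>
[2] <C=((λx. (x x)) (λx. (x x))), E={loop↦0}, S={0↦3}, K=∅>
[3] <C=(λx. (x x)), E={loop↦0}, S={0↦3}, K=[arg]>
[4] <C=(λx. (x x)), E={loop↦0}, S={0↦3}, K=[fun]>
[5] <C=(x x), E={x↦1, loop↦0}, S={0↦3, 1↦clo(λx. (x x), {loop↦0})}, K=∅>
[6] <C=x, E={x↦1, loop↦0}, S={0↦3, 1↦clo(λx. (x x), {loop↦0})}, K=[arg]>
[7] <C=x, E={x↦1, loop↦0}, S={0↦3, 1↦clo(λx. (x x), {loop↦0})}, K=[fun]>
[8] <C=(x x), E={x↦2, loop↦0}, S={0↦3, 1↦clo(λx. (x x), {loop↦0}), 2↦clo(λx. (x x), {loop↦0})}, K=∅>
[9] <C=x, E={x↦2, loop↦0}, S={0↦3, 1↦clo(λx. (x x), {loop↦0}), 2↦clo(λx. (x x), {loop↦0})}, K=[arg]>
[10] <C=x, E={x↦2, loop↦0}, S={0↦3, 1↦clo(λx. (x x), {loop↦0}), 2↦clo(λx. (x x), {loop↦0})}, K=[fun]>
[11] <C=(x x), E={x↦3, loop↦0}, S={0↦3, 1↦clo(λx. (x x), {loop↦0}), 2↦clo(λx. (x x), {loop↦0}), 3↦clo(λx. (x x), {loop↦0})}, K=∅>
[12] <C=x, E={x↦3, loop↦0}, S={0↦3, 1↦clo(λx. (x x), {loop↦0}), 2↦clo(λx. (x x), {loop↦0}), 3↦clo(λx. (x x), {loop↦0})}, K=[arg]>
[13] <C=x, E={x↦3, loop↦0}, S={0↦3, 1↦clo(λx. (x x), {loop↦0}), 2↦clo(λx. (x x), {loop↦0}), 3↦clo(λx. (x x), {loop↦0})}, K=[fun]>
[14] <C=(x x), E={x↦4, loop↦0}, S={0↦3, 1↦clo(λx. (x x), {loop↦0}), 2↦clo(λx. (x x), {loop↦0}), 3↦clo(λx. (x x), {loop↦0}), 4↦clo(λx. (x x), {loop↦0})}, K=∅>
→ 14 transitions taken and the configuration is still not final: no result within 14 steps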